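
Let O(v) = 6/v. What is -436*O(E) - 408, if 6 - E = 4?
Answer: -1716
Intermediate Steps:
E = 2 (E = 6 - 1*4 = 6 - 4 = 2)
-436*O(E) - 408 = -2616/2 - 408 = -436*3 - 408 = -1308 - 408 = -1716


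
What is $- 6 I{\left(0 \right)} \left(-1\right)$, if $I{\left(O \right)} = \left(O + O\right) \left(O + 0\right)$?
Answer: $0$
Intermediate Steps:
$I{\left(O \right)} = 2 O^{2}$ ($I{\left(O \right)} = 2 O O = 2 O^{2}$)
$- 6 I{\left(0 \right)} \left(-1\right) = - 6 \cdot 2 \cdot 0^{2} \left(-1\right) = - 6 \cdot 2 \cdot 0 \left(-1\right) = \left(-6\right) 0 \left(-1\right) = 0 \left(-1\right) = 0$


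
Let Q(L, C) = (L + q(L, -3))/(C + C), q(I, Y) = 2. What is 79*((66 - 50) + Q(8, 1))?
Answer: 1659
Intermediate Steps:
Q(L, C) = (2 + L)/(2*C) (Q(L, C) = (L + 2)/(C + C) = (2 + L)/((2*C)) = (2 + L)*(1/(2*C)) = (2 + L)/(2*C))
79*((66 - 50) + Q(8, 1)) = 79*((66 - 50) + (½)*(2 + 8)/1) = 79*(16 + (½)*1*10) = 79*(16 + 5) = 79*21 = 1659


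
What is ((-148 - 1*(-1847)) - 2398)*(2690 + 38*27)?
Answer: -2597484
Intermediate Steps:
((-148 - 1*(-1847)) - 2398)*(2690 + 38*27) = ((-148 + 1847) - 2398)*(2690 + 1026) = (1699 - 2398)*3716 = -699*3716 = -2597484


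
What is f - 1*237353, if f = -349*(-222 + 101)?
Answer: -195124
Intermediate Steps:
f = 42229 (f = -349*(-121) = 42229)
f - 1*237353 = 42229 - 1*237353 = 42229 - 237353 = -195124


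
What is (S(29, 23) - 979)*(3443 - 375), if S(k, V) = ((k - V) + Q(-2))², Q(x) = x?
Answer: -2954484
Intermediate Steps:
S(k, V) = (-2 + k - V)² (S(k, V) = ((k - V) - 2)² = (-2 + k - V)²)
(S(29, 23) - 979)*(3443 - 375) = ((2 + 23 - 1*29)² - 979)*(3443 - 375) = ((2 + 23 - 29)² - 979)*3068 = ((-4)² - 979)*3068 = (16 - 979)*3068 = -963*3068 = -2954484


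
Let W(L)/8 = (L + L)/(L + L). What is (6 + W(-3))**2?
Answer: 196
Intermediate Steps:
W(L) = 8 (W(L) = 8*((L + L)/(L + L)) = 8*((2*L)/((2*L))) = 8*((2*L)*(1/(2*L))) = 8*1 = 8)
(6 + W(-3))**2 = (6 + 8)**2 = 14**2 = 196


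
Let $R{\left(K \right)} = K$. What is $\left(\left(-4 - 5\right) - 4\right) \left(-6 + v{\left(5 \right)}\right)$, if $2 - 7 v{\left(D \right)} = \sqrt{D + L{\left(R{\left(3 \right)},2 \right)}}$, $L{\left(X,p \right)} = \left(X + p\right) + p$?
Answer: $\frac{520}{7} + \frac{26 \sqrt{3}}{7} \approx 80.719$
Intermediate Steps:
$L{\left(X,p \right)} = X + 2 p$
$v{\left(D \right)} = \frac{2}{7} - \frac{\sqrt{7 + D}}{7}$ ($v{\left(D \right)} = \frac{2}{7} - \frac{\sqrt{D + \left(3 + 2 \cdot 2\right)}}{7} = \frac{2}{7} - \frac{\sqrt{D + \left(3 + 4\right)}}{7} = \frac{2}{7} - \frac{\sqrt{D + 7}}{7} = \frac{2}{7} - \frac{\sqrt{7 + D}}{7}$)
$\left(\left(-4 - 5\right) - 4\right) \left(-6 + v{\left(5 \right)}\right) = \left(\left(-4 - 5\right) - 4\right) \left(-6 + \left(\frac{2}{7} - \frac{\sqrt{7 + 5}}{7}\right)\right) = \left(-9 - 4\right) \left(-6 + \left(\frac{2}{7} - \frac{\sqrt{12}}{7}\right)\right) = - 13 \left(-6 + \left(\frac{2}{7} - \frac{2 \sqrt{3}}{7}\right)\right) = - 13 \left(- \frac{40}{7} - \frac{2 \sqrt{3}}{7}\right) = \frac{520}{7} + \frac{26 \sqrt{3}}{7}$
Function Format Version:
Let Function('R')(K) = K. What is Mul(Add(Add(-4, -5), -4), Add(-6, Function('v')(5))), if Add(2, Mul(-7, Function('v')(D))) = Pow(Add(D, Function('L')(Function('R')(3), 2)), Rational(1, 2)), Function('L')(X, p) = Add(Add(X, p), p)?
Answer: Add(Rational(520, 7), Mul(Rational(26, 7), Pow(3, Rational(1, 2)))) ≈ 80.719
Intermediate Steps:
Function('L')(X, p) = Add(X, Mul(2, p))
Function('v')(D) = Add(Rational(2, 7), Mul(Rational(-1, 7), Pow(Add(7, D), Rational(1, 2)))) (Function('v')(D) = Add(Rational(2, 7), Mul(Rational(-1, 7), Pow(Add(D, Add(3, Mul(2, 2))), Rational(1, 2)))) = Add(Rational(2, 7), Mul(Rational(-1, 7), Pow(Add(D, Add(3, 4)), Rational(1, 2)))) = Add(Rational(2, 7), Mul(Rational(-1, 7), Pow(Add(D, 7), Rational(1, 2)))) = Add(Rational(2, 7), Mul(Rational(-1, 7), Pow(Add(7, D), Rational(1, 2)))))
Mul(Add(Add(-4, -5), -4), Add(-6, Function('v')(5))) = Mul(Add(Add(-4, -5), -4), Add(-6, Add(Rational(2, 7), Mul(Rational(-1, 7), Pow(Add(7, 5), Rational(1, 2)))))) = Mul(Add(-9, -4), Add(-6, Add(Rational(2, 7), Mul(Rational(-1, 7), Pow(12, Rational(1, 2)))))) = Mul(-13, Add(-6, Add(Rational(2, 7), Mul(Rational(-1, 7), Mul(2, Pow(3, Rational(1, 2))))))) = Mul(-13, Add(-6, Add(Rational(2, 7), Mul(Rational(-2, 7), Pow(3, Rational(1, 2)))))) = Mul(-13, Add(Rational(-40, 7), Mul(Rational(-2, 7), Pow(3, Rational(1, 2))))) = Add(Rational(520, 7), Mul(Rational(26, 7), Pow(3, Rational(1, 2))))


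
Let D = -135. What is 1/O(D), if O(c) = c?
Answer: -1/135 ≈ -0.0074074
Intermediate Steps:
1/O(D) = 1/(-135) = -1/135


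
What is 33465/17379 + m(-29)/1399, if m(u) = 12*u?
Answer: 13589881/8104407 ≈ 1.6769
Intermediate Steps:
33465/17379 + m(-29)/1399 = 33465/17379 + (12*(-29))/1399 = 33465*(1/17379) - 348*1/1399 = 11155/5793 - 348/1399 = 13589881/8104407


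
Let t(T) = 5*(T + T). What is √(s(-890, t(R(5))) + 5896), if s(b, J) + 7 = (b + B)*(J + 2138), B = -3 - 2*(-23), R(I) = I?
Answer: I*√1847347 ≈ 1359.2*I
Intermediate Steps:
t(T) = 10*T (t(T) = 5*(2*T) = 10*T)
B = 43 (B = -3 + 46 = 43)
s(b, J) = -7 + (43 + b)*(2138 + J) (s(b, J) = -7 + (b + 43)*(J + 2138) = -7 + (43 + b)*(2138 + J))
√(s(-890, t(R(5))) + 5896) = √((91927 + 43*(10*5) + 2138*(-890) + (10*5)*(-890)) + 5896) = √((91927 + 43*50 - 1902820 + 50*(-890)) + 5896) = √((91927 + 2150 - 1902820 - 44500) + 5896) = √(-1853243 + 5896) = √(-1847347) = I*√1847347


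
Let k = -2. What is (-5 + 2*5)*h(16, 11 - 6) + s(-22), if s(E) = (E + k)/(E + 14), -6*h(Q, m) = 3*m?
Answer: -19/2 ≈ -9.5000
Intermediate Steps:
h(Q, m) = -m/2
s(E) = (-2 + E)/(14 + E) (s(E) = (E - 2)/(E + 14) = (-2 + E)/(14 + E))
(-5 + 2*5)*h(16, 11 - 6) + s(-22) = (-5 + 2*5)*(-(11 - 6)/2) + (-2 - 22)/(14 - 22) = (-5 + 10)*(-½*5) - 24/(-8) = 5*(-5/2) - ⅛*(-24) = -25/2 + 3 = -19/2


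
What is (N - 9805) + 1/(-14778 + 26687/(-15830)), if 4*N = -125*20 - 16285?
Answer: -13570990641455/935849708 ≈ -14501.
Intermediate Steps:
N = -18785/4 (N = (-125*20 - 16285)/4 = (-2500 - 16285)/4 = (¼)*(-18785) = -18785/4 ≈ -4696.3)
(N - 9805) + 1/(-14778 + 26687/(-15830)) = (-18785/4 - 9805) + 1/(-14778 + 26687/(-15830)) = -58005/4 + 1/(-14778 + 26687*(-1/15830)) = -58005/4 + 1/(-14778 - 26687/15830) = -58005/4 + 1/(-233962427/15830) = -58005/4 - 15830/233962427 = -13570990641455/935849708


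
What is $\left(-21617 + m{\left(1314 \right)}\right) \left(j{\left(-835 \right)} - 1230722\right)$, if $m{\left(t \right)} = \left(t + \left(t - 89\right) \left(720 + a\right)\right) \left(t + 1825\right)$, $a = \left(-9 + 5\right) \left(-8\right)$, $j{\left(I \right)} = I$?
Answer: $-3566280972153753$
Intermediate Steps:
$a = 32$ ($a = \left(-4\right) \left(-8\right) = 32$)
$m{\left(t \right)} = \left(-66928 + 753 t\right) \left(1825 + t\right)$ ($m{\left(t \right)} = \left(t + \left(t - 89\right) \left(720 + 32\right)\right) \left(t + 1825\right) = \left(t + \left(-89 + t\right) 752\right) \left(1825 + t\right) = \left(t + \left(-66928 + 752 t\right)\right) \left(1825 + t\right) = \left(-66928 + 753 t\right) \left(1825 + t\right)$)
$\left(-21617 + m{\left(1314 \right)}\right) \left(j{\left(-835 \right)} - 1230722\right) = \left(-21617 + \left(-122143600 + 753 \cdot 1314^{2} + 1307297 \cdot 1314\right)\right) \left(-835 - 1230722\right) = \left(-21617 + \left(-122143600 + 753 \cdot 1726596 + 1717788258\right)\right) \left(-1231557\right) = \left(-21617 + \left(-122143600 + 1300126788 + 1717788258\right)\right) \left(-1231557\right) = \left(-21617 + 2895771446\right) \left(-1231557\right) = 2895749829 \left(-1231557\right) = -3566280972153753$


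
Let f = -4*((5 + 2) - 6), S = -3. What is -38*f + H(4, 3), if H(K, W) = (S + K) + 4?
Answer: 157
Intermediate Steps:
f = -4 (f = -4*(7 - 6) = -4*1 = -4)
H(K, W) = 1 + K (H(K, W) = (-3 + K) + 4 = 1 + K)
-38*f + H(4, 3) = -38*(-4) + (1 + 4) = 152 + 5 = 157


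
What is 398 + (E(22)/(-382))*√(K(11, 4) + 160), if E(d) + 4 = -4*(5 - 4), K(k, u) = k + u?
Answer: 398 + 20*√7/191 ≈ 398.28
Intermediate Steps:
E(d) = -8 (E(d) = -4 - 4*(5 - 4) = -4 - 4*1 = -4 - 4 = -8)
398 + (E(22)/(-382))*√(K(11, 4) + 160) = 398 + (-8/(-382))*√((11 + 4) + 160) = 398 + (-8*(-1/382))*√(15 + 160) = 398 + 4*√175/191 = 398 + 4*(5*√7)/191 = 398 + 20*√7/191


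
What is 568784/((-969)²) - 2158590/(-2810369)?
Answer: 190806565594/138885625611 ≈ 1.3738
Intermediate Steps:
568784/((-969)²) - 2158590/(-2810369) = 568784/938961 - 2158590*(-1/2810369) = 568784*(1/938961) + 2158590/2810369 = 29936/49419 + 2158590/2810369 = 190806565594/138885625611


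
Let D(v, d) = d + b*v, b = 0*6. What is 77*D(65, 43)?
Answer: 3311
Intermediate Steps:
b = 0
D(v, d) = d (D(v, d) = d + 0*v = d + 0 = d)
77*D(65, 43) = 77*43 = 3311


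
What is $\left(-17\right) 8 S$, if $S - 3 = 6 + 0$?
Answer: $-1224$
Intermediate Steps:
$S = 9$ ($S = 3 + \left(6 + 0\right) = 3 + 6 = 9$)
$\left(-17\right) 8 S = \left(-17\right) 8 \cdot 9 = \left(-136\right) 9 = -1224$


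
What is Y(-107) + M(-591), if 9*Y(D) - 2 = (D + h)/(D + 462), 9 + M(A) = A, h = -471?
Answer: -638956/1065 ≈ -599.96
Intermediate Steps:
M(A) = -9 + A
Y(D) = 2/9 + (-471 + D)/(9*(462 + D)) (Y(D) = 2/9 + ((D - 471)/(D + 462))/9 = 2/9 + ((-471 + D)/(462 + D))/9 = 2/9 + (-471 + D)/(9*(462 + D)))
Y(-107) + M(-591) = (151 - 107)/(3*(462 - 107)) + (-9 - 591) = (1/3)*44/355 - 600 = (1/3)*(1/355)*44 - 600 = 44/1065 - 600 = -638956/1065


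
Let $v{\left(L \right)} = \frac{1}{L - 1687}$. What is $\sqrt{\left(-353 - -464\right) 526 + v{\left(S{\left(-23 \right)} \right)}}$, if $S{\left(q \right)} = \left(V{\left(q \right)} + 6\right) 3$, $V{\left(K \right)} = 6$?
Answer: $\frac{\sqrt{159148615535}}{1651} \approx 241.63$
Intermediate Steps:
$S{\left(q \right)} = 36$ ($S{\left(q \right)} = \left(6 + 6\right) 3 = 12 \cdot 3 = 36$)
$v{\left(L \right)} = \frac{1}{-1687 + L}$
$\sqrt{\left(-353 - -464\right) 526 + v{\left(S{\left(-23 \right)} \right)}} = \sqrt{\left(-353 - -464\right) 526 + \frac{1}{-1687 + 36}} = \sqrt{\left(-353 + \left(-29 + 493\right)\right) 526 + \frac{1}{-1651}} = \sqrt{\left(-353 + 464\right) 526 - \frac{1}{1651}} = \sqrt{111 \cdot 526 - \frac{1}{1651}} = \sqrt{58386 - \frac{1}{1651}} = \sqrt{\frac{96395285}{1651}} = \frac{\sqrt{159148615535}}{1651}$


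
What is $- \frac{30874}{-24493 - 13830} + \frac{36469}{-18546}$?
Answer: $- \frac{825012283}{710738358} \approx -1.1608$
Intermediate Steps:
$- \frac{30874}{-24493 - 13830} + \frac{36469}{-18546} = - \frac{30874}{-38323} + 36469 \left(- \frac{1}{18546}\right) = \left(-30874\right) \left(- \frac{1}{38323}\right) - \frac{36469}{18546} = \frac{30874}{38323} - \frac{36469}{18546} = - \frac{825012283}{710738358}$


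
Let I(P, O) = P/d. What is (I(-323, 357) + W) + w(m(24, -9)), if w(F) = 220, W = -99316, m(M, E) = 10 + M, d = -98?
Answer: -9711085/98 ≈ -99093.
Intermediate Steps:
I(P, O) = -P/98 (I(P, O) = P/(-98) = P*(-1/98) = -P/98)
(I(-323, 357) + W) + w(m(24, -9)) = (-1/98*(-323) - 99316) + 220 = (323/98 - 99316) + 220 = -9732645/98 + 220 = -9711085/98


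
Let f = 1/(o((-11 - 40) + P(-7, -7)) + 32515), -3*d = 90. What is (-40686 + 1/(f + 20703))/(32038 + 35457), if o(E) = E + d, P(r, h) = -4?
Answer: -27316510835196/45316027651045 ≈ -0.60280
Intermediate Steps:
d = -30 (d = -⅓*90 = -30)
o(E) = -30 + E (o(E) = E - 30 = -30 + E)
f = 1/32430 (f = 1/((-30 + ((-11 - 40) - 4)) + 32515) = 1/((-30 + (-51 - 4)) + 32515) = 1/((-30 - 55) + 32515) = 1/(-85 + 32515) = 1/32430 ≈ 3.0836e-5)
(-40686 + 1/(f + 20703))/(32038 + 35457) = (-40686 + 1/(1/32430 + 20703))/(32038 + 35457) = (-40686 + 1/(671398291/32430))/67495 = (-40686 + 32430/671398291)*(1/67495) = -27316510835196/671398291*1/67495 = -27316510835196/45316027651045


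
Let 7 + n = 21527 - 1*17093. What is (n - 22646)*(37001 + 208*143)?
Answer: -1216027155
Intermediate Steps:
n = 4427 (n = -7 + (21527 - 1*17093) = -7 + (21527 - 17093) = -7 + 4434 = 4427)
(n - 22646)*(37001 + 208*143) = (4427 - 22646)*(37001 + 208*143) = -18219*(37001 + 29744) = -18219*66745 = -1216027155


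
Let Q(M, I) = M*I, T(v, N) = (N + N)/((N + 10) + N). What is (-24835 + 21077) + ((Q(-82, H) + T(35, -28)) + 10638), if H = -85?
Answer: 318578/23 ≈ 13851.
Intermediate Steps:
T(v, N) = 2*N/(10 + 2*N) (T(v, N) = (2*N)/((10 + N) + N) = (2*N)/(10 + 2*N) = 2*N/(10 + 2*N))
Q(M, I) = I*M
(-24835 + 21077) + ((Q(-82, H) + T(35, -28)) + 10638) = (-24835 + 21077) + ((-85*(-82) - 28/(5 - 28)) + 10638) = -3758 + ((6970 - 28/(-23)) + 10638) = -3758 + ((6970 - 28*(-1/23)) + 10638) = -3758 + ((6970 + 28/23) + 10638) = -3758 + (160338/23 + 10638) = -3758 + 405012/23 = 318578/23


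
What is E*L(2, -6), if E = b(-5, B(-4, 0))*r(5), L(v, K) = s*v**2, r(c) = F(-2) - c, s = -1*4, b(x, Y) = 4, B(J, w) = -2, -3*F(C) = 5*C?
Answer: 320/3 ≈ 106.67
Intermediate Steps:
F(C) = -5*C/3
s = -4
r(c) = 10/3 - c (r(c) = -5/3*(-2) - c = 10/3 - c)
L(v, K) = -4*v**2
E = -20/3 (E = 4*(10/3 - 1*5) = 4*(10/3 - 5) = 4*(-5/3) = -20/3 ≈ -6.6667)
E*L(2, -6) = -(-80)*2**2/3 = -(-80)*4/3 = -20/3*(-16) = 320/3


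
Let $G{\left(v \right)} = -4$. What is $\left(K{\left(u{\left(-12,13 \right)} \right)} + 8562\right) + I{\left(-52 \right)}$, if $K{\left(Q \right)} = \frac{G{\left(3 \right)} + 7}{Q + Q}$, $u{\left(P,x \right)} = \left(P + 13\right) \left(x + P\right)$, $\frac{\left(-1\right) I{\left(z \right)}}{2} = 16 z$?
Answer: $\frac{20455}{2} \approx 10228.0$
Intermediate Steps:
$I{\left(z \right)} = - 32 z$ ($I{\left(z \right)} = - 2 \cdot 16 z = - 32 z$)
$u{\left(P,x \right)} = \left(13 + P\right) \left(P + x\right)$
$K{\left(Q \right)} = \frac{3}{2 Q}$ ($K{\left(Q \right)} = \frac{-4 + 7}{Q + Q} = \frac{3}{2 Q}$)
$\left(K{\left(u{\left(-12,13 \right)} \right)} + 8562\right) + I{\left(-52 \right)} = \left(\frac{3}{2 \left(\left(-12\right)^{2} + 13 \left(-12\right) + 13 \cdot 13 - 156\right)} + 8562\right) - -1664 = \left(\frac{3}{2 \left(144 - 156 + 169 - 156\right)} + 8562\right) + 1664 = \left(\frac{3}{2 \cdot 1} + 8562\right) + 1664 = \left(\frac{3}{2} \cdot 1 + 8562\right) + 1664 = \left(\frac{3}{2} + 8562\right) + 1664 = \frac{17127}{2} + 1664 = \frac{20455}{2}$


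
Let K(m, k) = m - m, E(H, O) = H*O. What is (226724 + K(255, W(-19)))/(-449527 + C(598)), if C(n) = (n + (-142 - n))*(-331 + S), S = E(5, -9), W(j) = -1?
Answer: -226724/396135 ≈ -0.57234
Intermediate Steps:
K(m, k) = 0
S = -45 (S = 5*(-9) = -45)
C(n) = 53392 (C(n) = (n + (-142 - n))*(-331 - 45) = -142*(-376) = 53392)
(226724 + K(255, W(-19)))/(-449527 + C(598)) = (226724 + 0)/(-449527 + 53392) = 226724/(-396135) = 226724*(-1/396135) = -226724/396135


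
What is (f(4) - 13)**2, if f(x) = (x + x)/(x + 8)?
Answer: 1369/9 ≈ 152.11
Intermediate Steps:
f(x) = 2*x/(8 + x) (f(x) = (2*x)/(8 + x) = 2*x/(8 + x))
(f(4) - 13)**2 = (2*4/(8 + 4) - 13)**2 = (2*4/12 - 13)**2 = (2*4*(1/12) - 13)**2 = (2/3 - 13)**2 = (-37/3)**2 = 1369/9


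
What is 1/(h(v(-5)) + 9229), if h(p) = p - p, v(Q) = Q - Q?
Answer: 1/9229 ≈ 0.00010835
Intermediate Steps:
v(Q) = 0
h(p) = 0
1/(h(v(-5)) + 9229) = 1/(0 + 9229) = 1/9229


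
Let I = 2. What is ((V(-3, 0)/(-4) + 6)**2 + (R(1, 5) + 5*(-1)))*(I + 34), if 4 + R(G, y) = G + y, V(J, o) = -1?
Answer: 5193/4 ≈ 1298.3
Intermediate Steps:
R(G, y) = -4 + G + y (R(G, y) = -4 + (G + y) = -4 + G + y)
((V(-3, 0)/(-4) + 6)**2 + (R(1, 5) + 5*(-1)))*(I + 34) = ((-1/(-4) + 6)**2 + ((-4 + 1 + 5) + 5*(-1)))*(2 + 34) = ((-1*(-1/4) + 6)**2 + (2 - 5))*36 = ((1/4 + 6)**2 - 3)*36 = ((25/4)**2 - 3)*36 = (625/16 - 3)*36 = (577/16)*36 = 5193/4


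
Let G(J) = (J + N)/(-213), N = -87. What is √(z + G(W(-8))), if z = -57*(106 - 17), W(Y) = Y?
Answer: I*√230136702/213 ≈ 71.222*I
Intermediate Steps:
G(J) = 29/71 - J/213 (G(J) = (J - 87)/(-213) = -(-87 + J)/213 = 29/71 - J/213)
z = -5073 (z = -57*89 = -5073)
√(z + G(W(-8))) = √(-5073 + (29/71 - 1/213*(-8))) = √(-5073 + (29/71 + 8/213)) = √(-5073 + 95/213) = √(-1080454/213) = I*√230136702/213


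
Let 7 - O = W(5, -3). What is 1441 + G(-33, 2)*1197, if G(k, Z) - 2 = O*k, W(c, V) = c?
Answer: -75167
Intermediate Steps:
O = 2 (O = 7 - 1*5 = 7 - 5 = 2)
G(k, Z) = 2 + 2*k
1441 + G(-33, 2)*1197 = 1441 + (2 + 2*(-33))*1197 = 1441 + (2 - 66)*1197 = 1441 - 64*1197 = 1441 - 76608 = -75167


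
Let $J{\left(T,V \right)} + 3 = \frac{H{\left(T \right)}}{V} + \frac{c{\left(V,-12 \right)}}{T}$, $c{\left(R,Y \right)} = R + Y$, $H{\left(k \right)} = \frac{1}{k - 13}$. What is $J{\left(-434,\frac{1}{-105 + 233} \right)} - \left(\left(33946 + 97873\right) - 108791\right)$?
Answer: $- \frac{571906320575}{24831744} \approx -23031.0$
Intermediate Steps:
$H{\left(k \right)} = \frac{1}{-13 + k}$
$J{\left(T,V \right)} = -3 + \frac{-12 + V}{T} + \frac{1}{V \left(-13 + T\right)}$ ($J{\left(T,V \right)} = -3 + \left(\frac{1}{\left(-13 + T\right) V} + \frac{V - 12}{T}\right) = -3 + \left(\frac{1}{V \left(-13 + T\right)} + \frac{-12 + V}{T}\right) = -3 + \left(\frac{-12 + V}{T} + \frac{1}{V \left(-13 + T\right)}\right) = -3 + \frac{-12 + V}{T} + \frac{1}{V \left(-13 + T\right)}$)
$J{\left(-434,\frac{1}{-105 + 233} \right)} - \left(\left(33946 + 97873\right) - 108791\right) = \left(-3 + \frac{-12 + \frac{1}{-105 + 233}}{-434} + \frac{1}{\frac{1}{-105 + 233} \left(-13 - 434\right)}\right) - \left(\left(33946 + 97873\right) - 108791\right) = \left(-3 - \frac{-12 + \frac{1}{128}}{434} + \frac{1}{\frac{1}{128} \left(-447\right)}\right) - \left(131819 - 108791\right) = \left(-3 - \frac{-12 + \frac{1}{128}}{434} + \frac{1}{\frac{1}{128}} \left(- \frac{1}{447}\right)\right) - 23028 = \left(-3 - - \frac{1535}{55552} + 128 \left(- \frac{1}{447}\right)\right) - 23028 = \left(-3 + \frac{1535}{55552} - \frac{128}{447}\right) - 23028 = - \frac{80919743}{24831744} - 23028 = - \frac{571906320575}{24831744}$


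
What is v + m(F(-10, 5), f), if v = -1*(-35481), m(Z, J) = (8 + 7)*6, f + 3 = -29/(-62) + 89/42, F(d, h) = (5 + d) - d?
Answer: 35571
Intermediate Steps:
F(d, h) = 5
f = -269/651 (f = -3 + (-29/(-62) + 89/42) = -3 + (-29*(-1/62) + 89*(1/42)) = -3 + (29/62 + 89/42) = -3 + 1684/651 = -269/651 ≈ -0.41321)
m(Z, J) = 90 (m(Z, J) = 15*6 = 90)
v = 35481
v + m(F(-10, 5), f) = 35481 + 90 = 35571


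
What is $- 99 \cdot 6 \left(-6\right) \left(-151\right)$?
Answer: $-538164$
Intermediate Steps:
$- 99 \cdot 6 \left(-6\right) \left(-151\right) = \left(-99\right) \left(-36\right) \left(-151\right) = 3564 \left(-151\right) = -538164$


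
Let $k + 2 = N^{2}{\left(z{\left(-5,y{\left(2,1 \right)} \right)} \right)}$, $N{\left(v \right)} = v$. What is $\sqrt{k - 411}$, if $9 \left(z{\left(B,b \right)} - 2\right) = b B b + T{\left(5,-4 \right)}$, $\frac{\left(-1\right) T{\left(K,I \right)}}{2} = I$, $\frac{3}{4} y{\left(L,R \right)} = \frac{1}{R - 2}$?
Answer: $\frac{i \sqrt{2685977}}{81} \approx 20.233 i$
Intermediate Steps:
$y{\left(L,R \right)} = \frac{4}{3 \left(-2 + R\right)}$ ($y{\left(L,R \right)} = \frac{4}{3 \left(R - 2\right)} = \frac{4}{3 \left(-2 + R\right)}$)
$T{\left(K,I \right)} = - 2 I$
$z{\left(B,b \right)} = \frac{26}{9} + \frac{B b^{2}}{9}$ ($z{\left(B,b \right)} = 2 + \frac{b B b - -8}{9} = 2 + \frac{B b b + 8}{9} = 2 + \frac{B b^{2} + 8}{9} = 2 + \frac{8 + B b^{2}}{9} = 2 + \left(\frac{8}{9} + \frac{B b^{2}}{9}\right) = \frac{26}{9} + \frac{B b^{2}}{9}$)
$k = \frac{10594}{6561}$ ($k = -2 + \left(\frac{26}{9} + \frac{1}{9} \left(-5\right) \left(\frac{4}{3 \left(-2 + 1\right)}\right)^{2}\right)^{2} = -2 + \left(\frac{26}{9} + \frac{1}{9} \left(-5\right) \left(\frac{4}{3 \left(-1\right)}\right)^{2}\right)^{2} = -2 + \left(\frac{26}{9} + \frac{1}{9} \left(-5\right) \left(\frac{4}{3} \left(-1\right)\right)^{2}\right)^{2} = -2 + \left(\frac{26}{9} + \frac{1}{9} \left(-5\right) \left(- \frac{4}{3}\right)^{2}\right)^{2} = -2 + \left(\frac{26}{9} + \frac{1}{9} \left(-5\right) \frac{16}{9}\right)^{2} = -2 + \left(\frac{26}{9} - \frac{80}{81}\right)^{2} = -2 + \left(\frac{154}{81}\right)^{2} = -2 + \frac{23716}{6561} = \frac{10594}{6561} \approx 1.6147$)
$\sqrt{k - 411} = \sqrt{\frac{10594}{6561} - 411} = \sqrt{- \frac{2685977}{6561}} = \frac{i \sqrt{2685977}}{81}$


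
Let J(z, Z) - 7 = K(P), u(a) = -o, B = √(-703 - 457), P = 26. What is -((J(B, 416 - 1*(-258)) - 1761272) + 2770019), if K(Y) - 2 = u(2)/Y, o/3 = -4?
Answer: -13113834/13 ≈ -1.0088e+6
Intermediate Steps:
o = -12 (o = 3*(-4) = -12)
B = 2*I*√290 (B = √(-1160) = 2*I*√290 ≈ 34.059*I)
u(a) = 12 (u(a) = -1*(-12) = 12)
K(Y) = 2 + 12/Y
J(z, Z) = 123/13 (J(z, Z) = 7 + (2 + 12/26) = 7 + (2 + 12*(1/26)) = 7 + (2 + 6/13) = 7 + 32/13 = 123/13)
-((J(B, 416 - 1*(-258)) - 1761272) + 2770019) = -((123/13 - 1761272) + 2770019) = -(-22896413/13 + 2770019) = -1*13113834/13 = -13113834/13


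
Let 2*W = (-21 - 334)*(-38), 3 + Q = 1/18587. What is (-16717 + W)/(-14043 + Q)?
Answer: 185349564/261073001 ≈ 0.70995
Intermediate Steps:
Q = -55760/18587 (Q = -3 + 1/18587 = -55760/18587 ≈ -2.9999)
W = 6745 (W = ((-21 - 334)*(-38))/2 = (-355*(-38))/2 = (½)*13490 = 6745)
(-16717 + W)/(-14043 + Q) = (-16717 + 6745)/(-14043 - 55760/18587) = -9972/(-261073001/18587) = -9972*(-18587/261073001) = 185349564/261073001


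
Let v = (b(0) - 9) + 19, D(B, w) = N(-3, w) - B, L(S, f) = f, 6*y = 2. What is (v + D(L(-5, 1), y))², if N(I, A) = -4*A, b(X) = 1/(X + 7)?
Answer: 26896/441 ≈ 60.989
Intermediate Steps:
b(X) = 1/(7 + X)
y = ⅓ (y = (⅙)*2 = ⅓ ≈ 0.33333)
D(B, w) = -B - 4*w (D(B, w) = -4*w - B = -B - 4*w)
v = 71/7 (v = (1/(7 + 0) - 9) + 19 = (1/7 - 9) + 19 = (⅐ - 9) + 19 = -62/7 + 19 = 71/7 ≈ 10.143)
(v + D(L(-5, 1), y))² = (71/7 + (-1*1 - 4*⅓))² = (71/7 + (-1 - 4/3))² = (71/7 - 7/3)² = (164/21)² = 26896/441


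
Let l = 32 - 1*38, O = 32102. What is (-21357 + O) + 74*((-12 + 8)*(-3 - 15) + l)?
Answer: 15629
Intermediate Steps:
l = -6 (l = 32 - 38 = -6)
(-21357 + O) + 74*((-12 + 8)*(-3 - 15) + l) = (-21357 + 32102) + 74*((-12 + 8)*(-3 - 15) - 6) = 10745 + 74*(-4*(-18) - 6) = 10745 + 74*(72 - 6) = 10745 + 74*66 = 10745 + 4884 = 15629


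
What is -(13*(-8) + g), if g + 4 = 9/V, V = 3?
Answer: 105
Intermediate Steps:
g = -1 (g = -4 + 9/3 = -4 + 9*(1/3) = -4 + 3 = -1)
-(13*(-8) + g) = -(13*(-8) - 1) = -(-104 - 1) = -1*(-105) = 105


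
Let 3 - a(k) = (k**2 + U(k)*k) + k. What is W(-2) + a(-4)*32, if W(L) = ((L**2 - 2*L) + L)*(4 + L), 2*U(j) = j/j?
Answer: -212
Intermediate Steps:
U(j) = 1/2 (U(j) = (j/j)/2 = (1/2)*1 = 1/2)
W(L) = (4 + L)*(L**2 - L) (W(L) = (L**2 - L)*(4 + L) = (4 + L)*(L**2 - L))
a(k) = 3 - k**2 - 3*k/2 (a(k) = 3 - ((k**2 + k/2) + k) = 3 - (k**2 + 3*k/2) = 3 + (-k**2 - 3*k/2) = 3 - k**2 - 3*k/2)
W(-2) + a(-4)*32 = -2*(-4 + (-2)**2 + 3*(-2)) + (3 - 1*(-4)**2 - 3/2*(-4))*32 = -2*(-4 + 4 - 6) + (3 - 1*16 + 6)*32 = -2*(-6) + (3 - 16 + 6)*32 = 12 - 7*32 = 12 - 224 = -212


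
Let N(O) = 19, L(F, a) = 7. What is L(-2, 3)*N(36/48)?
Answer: 133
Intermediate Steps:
L(-2, 3)*N(36/48) = 7*19 = 133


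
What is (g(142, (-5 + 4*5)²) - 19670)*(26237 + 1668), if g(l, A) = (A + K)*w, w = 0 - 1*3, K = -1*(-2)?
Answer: -567894655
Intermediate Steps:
K = 2
w = -3 (w = 0 - 3 = -3)
g(l, A) = -6 - 3*A (g(l, A) = (A + 2)*(-3) = (2 + A)*(-3) = -6 - 3*A)
(g(142, (-5 + 4*5)²) - 19670)*(26237 + 1668) = ((-6 - 3*(-5 + 4*5)²) - 19670)*(26237 + 1668) = ((-6 - 3*(-5 + 20)²) - 19670)*27905 = ((-6 - 3*15²) - 19670)*27905 = ((-6 - 3*225) - 19670)*27905 = ((-6 - 675) - 19670)*27905 = (-681 - 19670)*27905 = -20351*27905 = -567894655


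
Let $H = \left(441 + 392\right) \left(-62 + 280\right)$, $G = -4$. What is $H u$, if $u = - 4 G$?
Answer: $2905504$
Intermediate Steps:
$u = 16$ ($u = \left(-4\right) \left(-4\right) = 16$)
$H = 181594$ ($H = 833 \cdot 218 = 181594$)
$H u = 181594 \cdot 16 = 2905504$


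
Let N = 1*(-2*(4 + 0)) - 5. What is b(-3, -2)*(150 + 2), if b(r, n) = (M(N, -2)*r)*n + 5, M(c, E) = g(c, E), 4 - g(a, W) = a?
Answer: 16264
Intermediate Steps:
g(a, W) = 4 - a
N = -13 (N = 1*(-2*4) - 5 = 1*(-8) - 5 = -8 - 5 = -13)
M(c, E) = 4 - c
b(r, n) = 5 + 17*n*r (b(r, n) = ((4 - 1*(-13))*r)*n + 5 = ((4 + 13)*r)*n + 5 = (17*r)*n + 5 = 17*n*r + 5 = 5 + 17*n*r)
b(-3, -2)*(150 + 2) = (5 + 17*(-2)*(-3))*(150 + 2) = (5 + 102)*152 = 107*152 = 16264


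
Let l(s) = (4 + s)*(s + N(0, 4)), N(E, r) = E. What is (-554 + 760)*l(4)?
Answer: 6592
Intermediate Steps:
l(s) = s*(4 + s) (l(s) = (4 + s)*(s + 0) = (4 + s)*s = s*(4 + s))
(-554 + 760)*l(4) = (-554 + 760)*(4*(4 + 4)) = 206*(4*8) = 206*32 = 6592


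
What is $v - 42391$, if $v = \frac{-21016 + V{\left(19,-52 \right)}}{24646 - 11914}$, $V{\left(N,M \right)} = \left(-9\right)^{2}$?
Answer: $- \frac{539743147}{12732} \approx -42393.0$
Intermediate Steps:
$V{\left(N,M \right)} = 81$
$v = - \frac{20935}{12732}$ ($v = \frac{-21016 + 81}{24646 - 11914} = - \frac{20935}{12732} \approx -1.6443$)
$v - 42391 = - \frac{20935}{12732} - 42391 = - \frac{539743147}{12732}$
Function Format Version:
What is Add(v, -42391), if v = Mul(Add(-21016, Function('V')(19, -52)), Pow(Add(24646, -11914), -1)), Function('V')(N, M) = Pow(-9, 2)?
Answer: Rational(-539743147, 12732) ≈ -42393.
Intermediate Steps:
Function('V')(N, M) = 81
v = Rational(-20935, 12732) (v = Mul(Add(-21016, 81), Pow(Add(24646, -11914), -1)) = Mul(-20935, Pow(12732, -1)) = Mul(-20935, Rational(1, 12732)) = Rational(-20935, 12732) ≈ -1.6443)
Add(v, -42391) = Add(Rational(-20935, 12732), -42391) = Rational(-539743147, 12732)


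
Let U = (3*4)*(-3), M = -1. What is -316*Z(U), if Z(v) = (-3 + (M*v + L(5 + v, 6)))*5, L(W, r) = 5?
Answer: -60040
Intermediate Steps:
U = -36 (U = 12*(-3) = -36)
Z(v) = 10 - 5*v (Z(v) = (-3 + (-v + 5))*5 = (-3 + (5 - v))*5 = (2 - v)*5 = 10 - 5*v)
-316*Z(U) = -316*(10 - 5*(-36)) = -316*(10 + 180) = -316*190 = -60040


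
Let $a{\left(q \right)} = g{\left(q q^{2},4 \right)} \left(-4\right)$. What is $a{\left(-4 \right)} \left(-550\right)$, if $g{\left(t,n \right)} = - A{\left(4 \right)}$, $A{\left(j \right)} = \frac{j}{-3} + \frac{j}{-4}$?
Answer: $\frac{15400}{3} \approx 5133.3$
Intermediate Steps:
$A{\left(j \right)} = - \frac{7 j}{12}$ ($A{\left(j \right)} = j \left(- \frac{1}{3}\right) + j \left(- \frac{1}{4}\right) = - \frac{j}{3} - \frac{j}{4} = - \frac{7 j}{12}$)
$g{\left(t,n \right)} = \frac{7}{3}$ ($g{\left(t,n \right)} = - \frac{\left(-7\right) 4}{12} = \left(-1\right) \left(- \frac{7}{3}\right) = \frac{7}{3}$)
$a{\left(q \right)} = - \frac{28}{3}$ ($a{\left(q \right)} = \frac{7}{3} \left(-4\right) = - \frac{28}{3}$)
$a{\left(-4 \right)} \left(-550\right) = \left(- \frac{28}{3}\right) \left(-550\right) = \frac{15400}{3}$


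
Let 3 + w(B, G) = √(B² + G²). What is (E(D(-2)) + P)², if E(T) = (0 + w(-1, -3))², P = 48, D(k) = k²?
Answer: 4849 - 804*√10 ≈ 2306.5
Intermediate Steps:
w(B, G) = -3 + √(B² + G²)
E(T) = (-3 + √10)² (E(T) = (0 + (-3 + √((-1)² + (-3)²)))² = (0 + (-3 + √(1 + 9)))² = (0 + (-3 + √10))² = (-3 + √10)²)
(E(D(-2)) + P)² = ((3 - √10)² + 48)² = (48 + (3 - √10)²)²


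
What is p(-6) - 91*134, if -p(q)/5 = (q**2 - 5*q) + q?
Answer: -12494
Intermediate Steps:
p(q) = -5*q**2 + 20*q (p(q) = -5*((q**2 - 5*q) + q) = -5*(q**2 - 4*q) = -5*q**2 + 20*q)
p(-6) - 91*134 = 5*(-6)*(4 - 1*(-6)) - 91*134 = 5*(-6)*(4 + 6) - 12194 = 5*(-6)*10 - 12194 = -300 - 12194 = -12494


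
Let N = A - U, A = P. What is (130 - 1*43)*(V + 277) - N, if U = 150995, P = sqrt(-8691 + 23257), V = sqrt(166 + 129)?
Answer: 175094 - sqrt(14566) + 87*sqrt(295) ≈ 1.7647e+5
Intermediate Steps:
V = sqrt(295) ≈ 17.176
P = sqrt(14566) ≈ 120.69
A = sqrt(14566) ≈ 120.69
N = -150995 + sqrt(14566) (N = sqrt(14566) - 1*150995 = sqrt(14566) - 150995 = -150995 + sqrt(14566) ≈ -1.5087e+5)
(130 - 1*43)*(V + 277) - N = (130 - 1*43)*(sqrt(295) + 277) - (-150995 + sqrt(14566)) = (130 - 43)*(277 + sqrt(295)) + (150995 - sqrt(14566)) = 87*(277 + sqrt(295)) + (150995 - sqrt(14566)) = (24099 + 87*sqrt(295)) + (150995 - sqrt(14566)) = 175094 - sqrt(14566) + 87*sqrt(295)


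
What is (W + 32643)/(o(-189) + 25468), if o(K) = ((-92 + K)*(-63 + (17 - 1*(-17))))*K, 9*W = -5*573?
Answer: -96974/4544079 ≈ -0.021341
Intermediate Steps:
W = -955/3 (W = (-5*573)/9 = (⅑)*(-2865) = -955/3 ≈ -318.33)
o(K) = K*(2668 - 29*K) (o(K) = ((-92 + K)*(-63 + (17 + 17)))*K = ((-92 + K)*(-63 + 34))*K = ((-92 + K)*(-29))*K = (2668 - 29*K)*K = K*(2668 - 29*K))
(W + 32643)/(o(-189) + 25468) = (-955/3 + 32643)/(29*(-189)*(92 - 1*(-189)) + 25468) = 96974/(3*(29*(-189)*(92 + 189) + 25468)) = 96974/(3*(29*(-189)*281 + 25468)) = 96974/(3*(-1540161 + 25468)) = (96974/3)/(-1514693) = (96974/3)*(-1/1514693) = -96974/4544079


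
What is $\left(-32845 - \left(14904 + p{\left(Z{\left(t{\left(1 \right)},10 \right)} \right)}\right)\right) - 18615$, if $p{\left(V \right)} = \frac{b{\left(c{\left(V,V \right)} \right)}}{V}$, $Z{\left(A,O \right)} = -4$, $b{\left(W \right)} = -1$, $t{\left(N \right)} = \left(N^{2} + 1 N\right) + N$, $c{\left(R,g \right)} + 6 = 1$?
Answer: $- \frac{265457}{4} \approx -66364.0$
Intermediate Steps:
$c{\left(R,g \right)} = -5$ ($c{\left(R,g \right)} = -6 + 1 = -5$)
$t{\left(N \right)} = N^{2} + 2 N$ ($t{\left(N \right)} = \left(N^{2} + N\right) + N = \left(N + N^{2}\right) + N = N^{2} + 2 N$)
$p{\left(V \right)} = - \frac{1}{V}$
$\left(-32845 - \left(14904 + p{\left(Z{\left(t{\left(1 \right)},10 \right)} \right)}\right)\right) - 18615 = \left(-32845 - \left(14904 - \frac{1}{-4}\right)\right) - 18615 = \left(-32845 - \left(14904 - - \frac{1}{4}\right)\right) - 18615 = \left(-32845 - \frac{59617}{4}\right) - 18615 = - \frac{190997}{4} - 18615 = - \frac{265457}{4}$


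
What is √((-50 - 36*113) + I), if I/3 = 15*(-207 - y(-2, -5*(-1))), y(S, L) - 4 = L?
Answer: I*√13838 ≈ 117.64*I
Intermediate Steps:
y(S, L) = 4 + L
I = -9720 (I = 3*(15*(-207 - (4 - 5*(-1)))) = 3*(15*(-207 - (4 + 5))) = 3*(15*(-207 - 1*9)) = 3*(15*(-207 - 9)) = 3*(15*(-216)) = 3*(-3240) = -9720)
√((-50 - 36*113) + I) = √((-50 - 36*113) - 9720) = √((-50 - 4068) - 9720) = √(-4118 - 9720) = √(-13838) = I*√13838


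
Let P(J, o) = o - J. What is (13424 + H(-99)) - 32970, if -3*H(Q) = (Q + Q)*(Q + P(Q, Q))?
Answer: -26080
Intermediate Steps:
H(Q) = -2*Q²/3 (H(Q) = -(Q + Q)*(Q + (Q - Q))/3 = -2*Q*(Q + 0)/3 = -2*Q*Q/3 = -2*Q²/3)
(13424 + H(-99)) - 32970 = (13424 - ⅔*(-99)²) - 32970 = (13424 - ⅔*9801) - 32970 = (13424 - 6534) - 32970 = 6890 - 32970 = -26080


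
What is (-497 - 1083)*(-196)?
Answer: 309680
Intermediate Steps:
(-497 - 1083)*(-196) = -1580*(-196) = 309680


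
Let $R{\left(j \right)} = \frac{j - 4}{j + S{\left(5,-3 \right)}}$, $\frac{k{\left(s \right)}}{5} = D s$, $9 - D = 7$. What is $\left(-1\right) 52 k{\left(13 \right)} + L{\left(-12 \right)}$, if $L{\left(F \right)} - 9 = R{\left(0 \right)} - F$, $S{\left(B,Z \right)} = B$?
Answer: $- \frac{33699}{5} \approx -6739.8$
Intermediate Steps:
$D = 2$ ($D = 9 - 7 = 2$)
$k{\left(s \right)} = 10 s$ ($k{\left(s \right)} = 5 \cdot 2 s = 10 s$)
$R{\left(j \right)} = \frac{-4 + j}{5 + j}$ ($R{\left(j \right)} = \frac{j - 4}{j + 5} = \frac{j - 4}{5 + j} = \frac{-4 + j}{5 + j}$)
$L{\left(F \right)} = \frac{41}{5} - F$ ($L{\left(F \right)} = 9 - \left(F - \frac{-4 + 0}{5 + 0}\right) = 9 - \left(F - \frac{1}{5} \left(-4\right)\right) = 9 - \left(\frac{4}{5} + F\right) = \frac{41}{5} - F$)
$\left(-1\right) 52 k{\left(13 \right)} + L{\left(-12 \right)} = \left(-1\right) 52 \cdot 10 \cdot 13 + \left(\frac{41}{5} - -12\right) = \left(-52\right) 130 + \left(\frac{41}{5} + 12\right) = -6760 + \frac{101}{5} = - \frac{33699}{5}$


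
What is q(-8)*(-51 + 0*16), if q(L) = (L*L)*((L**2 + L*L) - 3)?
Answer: -408000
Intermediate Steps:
q(L) = L**2*(-3 + 2*L**2) (q(L) = L**2*((L**2 + L**2) - 3) = L**2*(2*L**2 - 3) = L**2*(-3 + 2*L**2))
q(-8)*(-51 + 0*16) = ((-8)**2*(-3 + 2*(-8)**2))*(-51 + 0*16) = (64*(-3 + 2*64))*(-51 + 0) = (64*(-3 + 128))*(-51) = (64*125)*(-51) = 8000*(-51) = -408000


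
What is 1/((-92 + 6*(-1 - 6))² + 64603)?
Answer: 1/82559 ≈ 1.2113e-5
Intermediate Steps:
1/((-92 + 6*(-1 - 6))² + 64603) = 1/((-92 + 6*(-7))² + 64603) = 1/((-92 - 42)² + 64603) = 1/((-134)² + 64603) = 1/(17956 + 64603) = 1/82559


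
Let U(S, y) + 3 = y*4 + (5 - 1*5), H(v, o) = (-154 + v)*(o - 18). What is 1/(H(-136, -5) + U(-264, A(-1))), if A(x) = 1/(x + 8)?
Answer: 7/46673 ≈ 0.00014998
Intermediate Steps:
A(x) = 1/(8 + x)
H(v, o) = (-154 + v)*(-18 + o)
U(S, y) = -3 + 4*y (U(S, y) = -3 + (y*4 + (5 - 1*5)) = -3 + (4*y + (5 - 5)) = -3 + (4*y + 0) = -3 + 4*y)
1/(H(-136, -5) + U(-264, A(-1))) = 1/((2772 - 154*(-5) - 18*(-136) - 5*(-136)) + (-3 + 4/(8 - 1))) = 1/((2772 + 770 + 2448 + 680) + (-3 + 4/7)) = 1/(6670 + (-3 + 4*(⅐))) = 1/(6670 + (-3 + 4/7)) = 1/(6670 - 17/7) = 1/(46673/7) = 7/46673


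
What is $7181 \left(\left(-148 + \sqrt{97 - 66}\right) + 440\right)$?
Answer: $2096852 + 7181 \sqrt{31} \approx 2.1368 \cdot 10^{6}$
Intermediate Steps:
$7181 \left(\left(-148 + \sqrt{97 - 66}\right) + 440\right) = 7181 \left(\left(-148 + \sqrt{31}\right) + 440\right) = 7181 \left(292 + \sqrt{31}\right) = 2096852 + 7181 \sqrt{31}$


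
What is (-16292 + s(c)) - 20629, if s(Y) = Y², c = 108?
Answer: -25257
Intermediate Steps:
(-16292 + s(c)) - 20629 = (-16292 + 108²) - 20629 = (-16292 + 11664) - 20629 = -4628 - 20629 = -25257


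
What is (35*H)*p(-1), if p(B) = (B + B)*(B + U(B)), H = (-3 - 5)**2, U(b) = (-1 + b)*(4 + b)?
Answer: 31360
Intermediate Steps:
H = 64 (H = (-8)**2 = 64)
p(B) = 2*B*(-4 + B**2 + 4*B) (p(B) = (B + B)*(B + (-4 + B**2 + 3*B)) = (2*B)*(-4 + B**2 + 4*B) = 2*B*(-4 + B**2 + 4*B))
(35*H)*p(-1) = (35*64)*(2*(-1)*(-4 + (-1)**2 + 4*(-1))) = 2240*(2*(-1)*(-4 + 1 - 4)) = 2240*(2*(-1)*(-7)) = 2240*14 = 31360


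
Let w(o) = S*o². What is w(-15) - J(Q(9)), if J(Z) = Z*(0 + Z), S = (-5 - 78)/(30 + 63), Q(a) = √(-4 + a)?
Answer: -6380/31 ≈ -205.81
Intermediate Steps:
S = -83/93 ≈ -0.89247
J(Z) = Z² (J(Z) = Z*Z = Z²)
w(o) = -83*o²/93
w(-15) - J(Q(9)) = -83/93*(-15)² - (√(-4 + 9))² = -83/93*225 - (√5)² = -6225/31 - 1*5 = -6225/31 - 5 = -6380/31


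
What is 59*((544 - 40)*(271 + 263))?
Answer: 15879024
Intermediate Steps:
59*((544 - 40)*(271 + 263)) = 59*(504*534) = 59*269136 = 15879024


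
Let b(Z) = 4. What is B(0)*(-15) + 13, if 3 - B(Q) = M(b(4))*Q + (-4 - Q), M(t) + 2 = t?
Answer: -92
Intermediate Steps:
M(t) = -2 + t
B(Q) = 7 - Q (B(Q) = 3 - ((-2 + 4)*Q + (-4 - Q)) = 3 - (2*Q + (-4 - Q)) = 3 - (-4 + Q) = 3 + (4 - Q) = 7 - Q)
B(0)*(-15) + 13 = (7 - 1*0)*(-15) + 13 = (7 + 0)*(-15) + 13 = 7*(-15) + 13 = -105 + 13 = -92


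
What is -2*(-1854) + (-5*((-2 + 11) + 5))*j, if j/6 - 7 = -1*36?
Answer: 15888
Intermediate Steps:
j = -174 (j = 42 + 6*(-1*36) = 42 + 6*(-36) = 42 - 216 = -174)
-2*(-1854) + (-5*((-2 + 11) + 5))*j = -2*(-1854) - 5*((-2 + 11) + 5)*(-174) = 3708 - 5*(9 + 5)*(-174) = 3708 - 5*14*(-174) = 3708 - 70*(-174) = 3708 + 12180 = 15888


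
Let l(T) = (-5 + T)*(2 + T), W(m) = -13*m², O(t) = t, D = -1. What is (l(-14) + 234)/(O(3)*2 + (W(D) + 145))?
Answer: 77/23 ≈ 3.3478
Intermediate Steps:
(l(-14) + 234)/(O(3)*2 + (W(D) + 145)) = ((-10 + (-14)² - 3*(-14)) + 234)/(3*2 + (-13*(-1)² + 145)) = ((-10 + 196 + 42) + 234)/(6 + (-13*1 + 145)) = (228 + 234)/(6 + (-13 + 145)) = 462/(6 + 132) = 462/138 = 462*(1/138) = 77/23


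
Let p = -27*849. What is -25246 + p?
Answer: -48169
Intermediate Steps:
p = -22923
-25246 + p = -25246 - 22923 = -48169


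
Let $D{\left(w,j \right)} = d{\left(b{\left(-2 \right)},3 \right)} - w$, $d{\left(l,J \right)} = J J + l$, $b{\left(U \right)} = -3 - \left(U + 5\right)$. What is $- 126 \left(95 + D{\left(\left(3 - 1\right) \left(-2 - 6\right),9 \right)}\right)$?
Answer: $-14364$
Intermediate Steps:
$b{\left(U \right)} = -8 - U$ ($b{\left(U \right)} = -3 - \left(5 + U\right) = -8 - U$)
$d{\left(l,J \right)} = l + J^{2}$ ($d{\left(l,J \right)} = J^{2} + l = l + J^{2}$)
$D{\left(w,j \right)} = 3 - w$ ($D{\left(w,j \right)} = \left(\left(-8 - -2\right) + 3^{2}\right) - w = \left(\left(-8 + 2\right) + 9\right) - w = \left(-6 + 9\right) - w = 3 - w$)
$- 126 \left(95 + D{\left(\left(3 - 1\right) \left(-2 - 6\right),9 \right)}\right) = - 126 \left(95 - \left(-3 + \left(3 - 1\right) \left(-2 - 6\right)\right)\right) = - 126 \left(95 - \left(-3 + 2 \left(-8\right)\right)\right) = - 126 \left(95 + \left(3 - -16\right)\right) = - 126 \left(95 + \left(3 + 16\right)\right) = - 126 \left(95 + 19\right) = \left(-126\right) 114 = -14364$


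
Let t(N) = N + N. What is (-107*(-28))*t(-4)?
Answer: -23968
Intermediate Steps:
t(N) = 2*N
(-107*(-28))*t(-4) = (-107*(-28))*(2*(-4)) = 2996*(-8) = -23968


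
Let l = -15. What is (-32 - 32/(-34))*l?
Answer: 7920/17 ≈ 465.88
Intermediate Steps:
(-32 - 32/(-34))*l = (-32 - 32/(-34))*(-15) = (-32 - 32*(-1/34))*(-15) = (-32 + 16/17)*(-15) = -528/17*(-15) = 7920/17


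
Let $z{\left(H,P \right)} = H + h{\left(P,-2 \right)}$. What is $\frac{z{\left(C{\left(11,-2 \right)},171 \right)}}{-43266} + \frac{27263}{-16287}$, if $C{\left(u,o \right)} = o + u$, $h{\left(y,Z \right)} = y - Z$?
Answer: $- \frac{65695844}{39148519} \approx -1.6781$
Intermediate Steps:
$z{\left(H,P \right)} = 2 + H + P$ ($z{\left(H,P \right)} = H + \left(P - -2\right) = H + \left(P + 2\right) = H + \left(2 + P\right) = 2 + H + P$)
$\frac{z{\left(C{\left(11,-2 \right)},171 \right)}}{-43266} + \frac{27263}{-16287} = \frac{2 + \left(-2 + 11\right) + 171}{-43266} + \frac{27263}{-16287} = \left(2 + 9 + 171\right) \left(- \frac{1}{43266}\right) + 27263 \left(- \frac{1}{16287}\right) = 182 \left(- \frac{1}{43266}\right) - \frac{27263}{16287} = - \frac{91}{21633} - \frac{27263}{16287} = - \frac{65695844}{39148519}$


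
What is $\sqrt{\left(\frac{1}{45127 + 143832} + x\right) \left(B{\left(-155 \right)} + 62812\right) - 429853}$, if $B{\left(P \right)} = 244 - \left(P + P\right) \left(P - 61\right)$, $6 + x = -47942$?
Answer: $\frac{3 \sqrt{740925458254132747}}{188959} \approx 13666.0$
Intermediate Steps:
$x = -47948$ ($x = -6 - 47942 = -47948$)
$B{\left(P \right)} = 244 - 2 P \left(-61 + P\right)$
$\sqrt{\left(\frac{1}{45127 + 143832} + x\right) \left(B{\left(-155 \right)} + 62812\right) - 429853} = \sqrt{\left(\frac{1}{45127 + 143832} - 47948\right) \left(\left(244 - 2 \left(-155\right)^{2} + 122 \left(-155\right)\right) + 62812\right) - 429853} = \sqrt{\left(\frac{1}{188959} - 47948\right) \left(\left(244 - 48050 - 18910\right) + 62812\right) - 429853} = \sqrt{- \frac{9060206131 \left(-66716 + 62812\right)}{188959} - 429853} = \sqrt{\left(- \frac{9060206131}{188959}\right) \left(-3904\right) - 429853} = \sqrt{\frac{35371044735424}{188959} - 429853} = \sqrt{\frac{35289820142397}{188959}} = \frac{3 \sqrt{740925458254132747}}{188959}$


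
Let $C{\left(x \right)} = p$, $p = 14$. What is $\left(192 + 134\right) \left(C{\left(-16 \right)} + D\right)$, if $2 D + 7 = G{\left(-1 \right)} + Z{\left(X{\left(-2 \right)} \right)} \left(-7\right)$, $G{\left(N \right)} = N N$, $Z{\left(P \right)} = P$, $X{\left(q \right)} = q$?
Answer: $5868$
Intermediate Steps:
$C{\left(x \right)} = 14$
$G{\left(N \right)} = N^{2}$
$D = 4$ ($D = - \frac{7}{2} + \frac{\left(-1\right)^{2} - -14}{2} = - \frac{7}{2} + \frac{1 + 14}{2} = - \frac{7}{2} + \frac{1}{2} \cdot 15 = - \frac{7}{2} + \frac{15}{2} = 4$)
$\left(192 + 134\right) \left(C{\left(-16 \right)} + D\right) = \left(192 + 134\right) \left(14 + 4\right) = 326 \cdot 18 = 5868$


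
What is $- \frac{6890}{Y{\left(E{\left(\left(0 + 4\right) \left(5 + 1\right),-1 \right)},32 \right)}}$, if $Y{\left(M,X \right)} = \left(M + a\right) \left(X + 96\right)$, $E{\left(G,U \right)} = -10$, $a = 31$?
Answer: $- \frac{3445}{1344} \approx -2.5632$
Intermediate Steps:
$Y{\left(M,X \right)} = \left(31 + M\right) \left(96 + X\right)$ ($Y{\left(M,X \right)} = \left(M + 31\right) \left(X + 96\right) = \left(31 + M\right) \left(96 + X\right)$)
$- \frac{6890}{Y{\left(E{\left(\left(0 + 4\right) \left(5 + 1\right),-1 \right)},32 \right)}} = - \frac{6890}{2976 + 31 \cdot 32 + 96 \left(-10\right) - 320} = - \frac{6890}{2976 + 992 - 960 - 320} = - \frac{6890}{2688} = \left(-6890\right) \frac{1}{2688} = - \frac{3445}{1344}$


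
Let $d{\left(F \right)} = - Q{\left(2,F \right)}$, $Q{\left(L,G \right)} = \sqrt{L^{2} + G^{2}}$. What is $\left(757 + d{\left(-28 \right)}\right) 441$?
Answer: $333837 - 882 \sqrt{197} \approx 3.2146 \cdot 10^{5}$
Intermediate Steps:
$Q{\left(L,G \right)} = \sqrt{G^{2} + L^{2}}$
$d{\left(F \right)} = - \sqrt{4 + F^{2}}$ ($d{\left(F \right)} = - \sqrt{F^{2} + 2^{2}} = - \sqrt{F^{2} + 4} = - \sqrt{4 + F^{2}}$)
$\left(757 + d{\left(-28 \right)}\right) 441 = \left(757 - \sqrt{4 + \left(-28\right)^{2}}\right) 441 = \left(757 - \sqrt{4 + 784}\right) 441 = \left(757 - \sqrt{788}\right) 441 = \left(757 - 2 \sqrt{197}\right) 441 = 333837 - 882 \sqrt{197}$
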